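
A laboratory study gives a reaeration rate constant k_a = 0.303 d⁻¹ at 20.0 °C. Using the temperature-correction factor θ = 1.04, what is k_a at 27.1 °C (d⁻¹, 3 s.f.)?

k_a(T₂) = k_a(T₁) · θ^(T₂−T₁) = 0.303 × 1.04^(27.1−20.0)
= 0.303 × 1.04^7.10 = 0.303 × 1.321 = 0.4003 d⁻¹.

k_a ≈ 0.400 d⁻¹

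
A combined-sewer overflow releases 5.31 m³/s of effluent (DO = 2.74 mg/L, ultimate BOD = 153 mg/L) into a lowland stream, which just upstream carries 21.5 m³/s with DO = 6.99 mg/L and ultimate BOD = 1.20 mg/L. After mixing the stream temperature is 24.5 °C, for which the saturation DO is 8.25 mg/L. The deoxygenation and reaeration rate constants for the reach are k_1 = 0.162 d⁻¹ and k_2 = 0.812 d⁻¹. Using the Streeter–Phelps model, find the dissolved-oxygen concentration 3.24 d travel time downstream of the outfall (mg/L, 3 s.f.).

DO ≈ 4.05 mg/L

Mixed DO = (21.5×6.99 + 5.31×2.74)/(21.5+5.31) = 164.8/26.81 = 6.148 mg/L.
Mixed L₀ = (21.5×1.20 + 5.31×153)/(26.81) = 838.2/26.81 = 31.27 mg/L.
Initial deficit D₀ = C_s − DO₀ = 8.25 − 6.148 = 2.102 mg/L.
D(3.24) = [0.162×31.27/(0.812−0.162)](e^(−0.162×3.24) − e^(−0.812×3.24)) + 2.102 e^(−0.812×3.24)
= 7.792 × (0.5916 − 0.07202) + 2.102 × 0.07202 = 4.200 mg/L.
DO = 8.25 − 4.200 = 4.050 mg/L.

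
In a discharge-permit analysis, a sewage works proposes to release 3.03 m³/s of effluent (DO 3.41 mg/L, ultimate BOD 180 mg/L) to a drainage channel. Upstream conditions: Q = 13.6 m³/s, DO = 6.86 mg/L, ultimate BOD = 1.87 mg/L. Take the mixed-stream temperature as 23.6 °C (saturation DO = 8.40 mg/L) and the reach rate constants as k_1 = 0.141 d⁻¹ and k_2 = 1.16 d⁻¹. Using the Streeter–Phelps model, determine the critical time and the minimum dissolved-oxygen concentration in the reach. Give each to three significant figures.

Mixed DO = (13.6×6.86 + 3.03×3.41)/(13.6+3.03) = 103.6/16.63 = 6.231 mg/L.
Mixed L₀ = (13.6×1.87 + 3.03×180)/(16.63) = 570.8/16.63 = 34.33 mg/L.
Initial deficit D₀ = C_s − DO₀ = 8.40 − 6.231 = 2.169 mg/L.
t_c = (1/1.019) ln[(1.16/0.141)(1 − 2.169×1.019/(0.141×34.33))] = 0.9814 × ln(4.471) = 1.470 d.
D_c = (0.141/1.16) × 34.33 × e^(−0.141×1.470) = 0.1216 × 34.33 × 0.8128 = 3.391 mg/L.
Minimum DO = 8.40 − 3.391 = 5.009 mg/L.

t_c ≈ 1.47 d; minimum DO ≈ 5.01 mg/L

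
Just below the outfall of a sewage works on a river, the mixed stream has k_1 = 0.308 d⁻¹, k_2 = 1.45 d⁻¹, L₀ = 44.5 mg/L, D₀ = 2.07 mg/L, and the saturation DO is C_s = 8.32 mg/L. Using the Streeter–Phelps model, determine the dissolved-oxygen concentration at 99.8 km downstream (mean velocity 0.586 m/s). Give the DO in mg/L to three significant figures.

Travel time t = x/v = 99.8 km / (0.586 m/s) = 99800 m / 0.586 m/s = 170300 s = 1.971 d.
k_1 L₀/(k_2−k_1) = 0.308×44.5/(1.45−0.308) = 13.71/1.142 = 12.00 mg/L.
e^(−k_1 t) = e^(−0.308×1.971) = 0.5449; e^(−k_2 t) = e^(−1.45×1.971) = 0.05737.
D = 12.00 × (0.5449 − 0.05737) + 2.07 × 0.05737 = 5.851 + 0.1188 = 5.970 mg/L.
DO = C_s − D = 8.32 − 5.970 = 2.350 mg/L.

DO ≈ 2.35 mg/L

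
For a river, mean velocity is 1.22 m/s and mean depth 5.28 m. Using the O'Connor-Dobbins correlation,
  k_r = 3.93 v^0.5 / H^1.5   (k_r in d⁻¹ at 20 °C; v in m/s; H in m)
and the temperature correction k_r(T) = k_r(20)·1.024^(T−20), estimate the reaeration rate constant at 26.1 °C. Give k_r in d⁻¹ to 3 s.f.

k_r ≈ 0.413 d⁻¹

k_r(20) = 3.93 × 1.22^0.5 / 5.28^1.5 = 3.93 × 1.105 / 12.13 = 0.3578 d⁻¹.
k_r(26.1) = 0.3578 × 1.024^(26.1−20) = 0.3578 × 1.156 = 0.4135 d⁻¹.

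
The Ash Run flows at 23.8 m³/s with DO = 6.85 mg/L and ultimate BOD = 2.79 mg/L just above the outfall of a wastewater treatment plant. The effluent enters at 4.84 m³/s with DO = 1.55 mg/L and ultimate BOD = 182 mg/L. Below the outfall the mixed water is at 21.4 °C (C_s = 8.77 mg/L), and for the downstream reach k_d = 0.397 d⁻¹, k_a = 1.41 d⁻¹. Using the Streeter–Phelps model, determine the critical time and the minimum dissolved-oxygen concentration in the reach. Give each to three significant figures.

t_c ≈ 1.01 d; minimum DO ≈ 2.53 mg/L

Mixed DO = (23.8×6.85 + 4.84×1.55)/(23.8+4.84) = 170.5/28.64 = 5.954 mg/L.
Mixed L₀ = (23.8×2.79 + 4.84×182)/(28.64) = 947.3/28.64 = 33.08 mg/L.
Initial deficit D₀ = C_s − DO₀ = 8.77 − 5.954 = 2.816 mg/L.
t_c = (1/1.013) ln[(1.41/0.397)(1 − 2.816×1.013/(0.397×33.08))] = 0.9872 × ln(2.780) = 1.009 d.
D_c = (0.397/1.41) × 33.08 × e^(−0.397×1.009) = 0.2816 × 33.08 × 0.6698 = 6.238 mg/L.
Minimum DO = 8.77 − 6.238 = 2.532 mg/L.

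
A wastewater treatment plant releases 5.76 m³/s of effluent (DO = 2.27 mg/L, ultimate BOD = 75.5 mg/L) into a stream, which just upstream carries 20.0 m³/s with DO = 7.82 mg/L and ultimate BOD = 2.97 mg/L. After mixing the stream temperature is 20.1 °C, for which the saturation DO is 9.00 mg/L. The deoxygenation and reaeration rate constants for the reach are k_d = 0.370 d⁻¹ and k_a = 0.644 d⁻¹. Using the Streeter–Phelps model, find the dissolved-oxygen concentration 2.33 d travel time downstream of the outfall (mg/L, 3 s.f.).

DO ≈ 3.30 mg/L

Mixed DO = (20.0×7.82 + 5.76×2.27)/(20.0+5.76) = 169.5/25.76 = 6.579 mg/L.
Mixed L₀ = (20.0×2.97 + 5.76×75.5)/(25.76) = 494.3/25.76 = 19.19 mg/L.
Initial deficit D₀ = C_s − DO₀ = 9.00 − 6.579 = 2.421 mg/L.
D(2.33) = [0.370×19.19/(0.644−0.370)](e^(−0.370×2.33) − e^(−0.644×2.33)) + 2.421 e^(−0.644×2.33)
= 25.91 × (0.4223 − 0.2230) + 2.421 × 0.2230 = 5.703 mg/L.
DO = 9.00 − 5.703 = 3.297 mg/L.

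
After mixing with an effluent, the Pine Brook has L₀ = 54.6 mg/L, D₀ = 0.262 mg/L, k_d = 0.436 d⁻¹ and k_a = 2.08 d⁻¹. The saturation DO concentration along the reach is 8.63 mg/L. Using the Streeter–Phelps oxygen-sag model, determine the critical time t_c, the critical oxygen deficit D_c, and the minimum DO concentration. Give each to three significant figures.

t_c = [1/(k_a−k_d)] ln[(k_a/k_d)(1 − D₀(k_a−k_d)/(k_d L₀))]
= [1/(2.08−0.436)] ln[(2.08/0.436)(1 − 0.262×1.644/(0.436×54.6))]
= (1/1.644) ln[4.771 × 0.9819] = 0.6083 × ln(4.684) = 0.6083 × 1.544 = 0.9393 d.
D_c = (k_d/k_a) L₀ e^(−k_d t_c) = (0.436/2.08) × 54.6 × e^(−0.436×0.9393) = 0.2096 × 54.6 × 0.6640 = 7.599 mg/L.
Minimum DO = C_s − D_c = 8.63 − 7.599 = 1.031 mg/L.

t_c ≈ 0.939 d; D_c ≈ 7.60 mg/L; min DO ≈ 1.03 mg/L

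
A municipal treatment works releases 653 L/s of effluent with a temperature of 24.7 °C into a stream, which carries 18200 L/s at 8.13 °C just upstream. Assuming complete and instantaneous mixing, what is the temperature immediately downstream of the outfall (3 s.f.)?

8.70 °C

Flow-weighted mixing: C = (Q_r C_r + Q_w C_w)/(Q_r + Q_w)
= (18200×8.13 + 653×24.7)/(18200 + 653) = 164100/18850 = 8.704 °C.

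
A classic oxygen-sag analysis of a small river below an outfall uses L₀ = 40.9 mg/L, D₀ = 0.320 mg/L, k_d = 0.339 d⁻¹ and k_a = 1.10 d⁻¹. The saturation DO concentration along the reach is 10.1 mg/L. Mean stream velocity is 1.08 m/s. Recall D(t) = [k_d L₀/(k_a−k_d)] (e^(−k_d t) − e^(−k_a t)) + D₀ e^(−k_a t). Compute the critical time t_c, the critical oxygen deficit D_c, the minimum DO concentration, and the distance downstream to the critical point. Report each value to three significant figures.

With k_a/k_d = 3.245 and 1 − D₀(k_a−k_d)/(k_d L₀) = 0.9824,
t_c = ln(3.245 × 0.9824) / (1.10 − 0.339) = ln(3.188) / 0.7610 = 1.159/0.7610 = 1.523 d.
L(t_c) = L₀ e^(−k_d t_c) = 40.9 × 0.5966 = 24.40 mg/L, and at the critical point k_a D_c = k_d L, so D_c = (0.339/1.10) × 24.40 = 7.520 mg/L.
Minimum DO = C_s − D_c = 10.1 − 7.520 = 2.580 mg/L.
x_c = v t_c = 1.08 m/s × 1.523 d × 86400 s/d = 142200 m ≈ 142 km.

t_c ≈ 1.52 d; D_c ≈ 7.52 mg/L; min DO ≈ 2.58 mg/L; x_c ≈ 142 km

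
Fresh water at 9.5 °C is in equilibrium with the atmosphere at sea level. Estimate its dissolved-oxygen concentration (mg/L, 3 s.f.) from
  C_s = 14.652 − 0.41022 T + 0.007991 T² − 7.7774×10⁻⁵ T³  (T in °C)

C_s = 14.652 − 0.41022×9.5 + 0.007991×9.5² − 7.7774×10⁻⁵×9.5³ = 11.41 mg/L.

C_s ≈ 11.4 mg/L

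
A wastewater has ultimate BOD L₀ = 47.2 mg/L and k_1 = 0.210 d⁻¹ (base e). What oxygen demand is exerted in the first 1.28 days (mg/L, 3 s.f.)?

y_t = L₀(1 − e^(−k_1 t)) = 47.2 × (1 − e^(−0.210×1.28))
= 47.2 × (1 − 0.7643) = 47.2 × 0.2357 = 11.13 mg/L.

y ≈ 11.1 mg/L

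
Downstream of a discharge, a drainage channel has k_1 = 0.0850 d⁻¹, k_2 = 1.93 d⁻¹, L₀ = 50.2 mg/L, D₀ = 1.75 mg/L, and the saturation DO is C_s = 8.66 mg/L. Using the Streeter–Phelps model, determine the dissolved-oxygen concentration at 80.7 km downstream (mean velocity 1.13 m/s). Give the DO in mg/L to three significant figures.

DO ≈ 6.62 mg/L

Travel time t = x/v = 80.7 km / (1.13 m/s) = 80700 m / 1.13 m/s = 71420 s = 0.8266 d.
k_1 L₀/(k_2−k_1) = 0.0850×50.2/(1.93−0.0850) = 4.267/1.845 = 2.313 mg/L.
e^(−k_1 t) = e^(−0.0850×0.8266) = 0.9322; e^(−k_2 t) = e^(−1.93×0.8266) = 0.2029.
D = 2.313 × (0.9322 − 0.2029) + 1.75 × 0.2029 = 1.687 + 0.3550 = 2.042 mg/L.
DO = C_s − D = 8.66 − 2.042 = 6.618 mg/L.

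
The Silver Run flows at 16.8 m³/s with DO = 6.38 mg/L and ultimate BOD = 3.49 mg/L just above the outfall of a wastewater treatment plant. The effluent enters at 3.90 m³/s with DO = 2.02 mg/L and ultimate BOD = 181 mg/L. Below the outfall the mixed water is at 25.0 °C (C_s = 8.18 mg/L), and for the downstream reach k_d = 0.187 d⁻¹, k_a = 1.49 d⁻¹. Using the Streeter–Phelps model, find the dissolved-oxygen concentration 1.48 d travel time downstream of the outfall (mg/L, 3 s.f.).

DO ≈ 4.46 mg/L

Mixed DO = (16.8×6.38 + 3.90×2.02)/(16.8+3.90) = 115.1/20.70 = 5.559 mg/L.
Mixed L₀ = (16.8×3.49 + 3.90×181)/(20.70) = 764.5/20.70 = 36.93 mg/L.
Initial deficit D₀ = C_s − DO₀ = 8.18 − 5.559 = 2.621 mg/L.
D(1.48) = [0.187×36.93/(1.49−0.187)](e^(−0.187×1.48) − e^(−1.49×1.48)) + 2.621 e^(−1.49×1.48)
= 5.301 × (0.7582 − 0.1102) + 2.621 × 0.1102 = 3.724 mg/L.
DO = 8.18 − 3.724 = 4.456 mg/L.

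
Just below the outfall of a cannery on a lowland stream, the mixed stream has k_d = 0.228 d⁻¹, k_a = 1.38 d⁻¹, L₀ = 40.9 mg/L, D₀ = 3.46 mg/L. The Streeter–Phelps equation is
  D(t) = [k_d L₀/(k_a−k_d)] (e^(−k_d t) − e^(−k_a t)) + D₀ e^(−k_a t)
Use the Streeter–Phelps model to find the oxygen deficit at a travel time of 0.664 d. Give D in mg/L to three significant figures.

k_d L₀/(k_a−k_d) = 0.228×40.9/(1.38−0.228) = 9.325/1.152 = 8.095 mg/L.
e^(−k_d t) = e^(−0.228×0.6640) = 0.8595; e^(−k_a t) = e^(−1.38×0.6640) = 0.4000.
D = 8.095 × (0.8595 − 0.4000) + 3.46 × 0.4000 = 3.720 + 1.384 = 5.104 mg/L.

D ≈ 5.10 mg/L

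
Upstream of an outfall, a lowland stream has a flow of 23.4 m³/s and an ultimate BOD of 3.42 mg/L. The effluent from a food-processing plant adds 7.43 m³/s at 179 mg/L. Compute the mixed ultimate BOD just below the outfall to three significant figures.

45.7 mg/L

Flow-weighted mixing: C = (Q_r C_r + Q_w C_w)/(Q_r + Q_w)
= (23.4×3.42 + 7.43×179)/(23.4 + 7.43) = 1410/30.83 = 45.73 mg/L.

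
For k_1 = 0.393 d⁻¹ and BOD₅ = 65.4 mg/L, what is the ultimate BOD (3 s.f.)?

BOD₅ = L₀(1 − e^(−5k_1)) ⇒ L₀ = BOD₅ / (1 − e^(−5×0.393))
= 65.4 / (1 − 0.1402) = 65.4 / 0.8598 = 76.06 mg/L.

L₀ ≈ 76.1 mg/L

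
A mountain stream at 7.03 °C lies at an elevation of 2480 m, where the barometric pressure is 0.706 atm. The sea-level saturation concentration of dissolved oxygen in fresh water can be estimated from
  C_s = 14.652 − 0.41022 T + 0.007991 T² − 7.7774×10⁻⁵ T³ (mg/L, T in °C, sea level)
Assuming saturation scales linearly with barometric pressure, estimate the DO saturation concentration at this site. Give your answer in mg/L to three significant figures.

C_s ≈ 8.57 mg/L

At sea level: C_s = 14.652 − 0.41022×7.03 + 0.007991×7.03² − 7.7774×10⁻⁵×7.03³ = 12.14 mg/L.
Pressure correction: C_s' = 12.14 × 0.706 = 8.568 mg/L.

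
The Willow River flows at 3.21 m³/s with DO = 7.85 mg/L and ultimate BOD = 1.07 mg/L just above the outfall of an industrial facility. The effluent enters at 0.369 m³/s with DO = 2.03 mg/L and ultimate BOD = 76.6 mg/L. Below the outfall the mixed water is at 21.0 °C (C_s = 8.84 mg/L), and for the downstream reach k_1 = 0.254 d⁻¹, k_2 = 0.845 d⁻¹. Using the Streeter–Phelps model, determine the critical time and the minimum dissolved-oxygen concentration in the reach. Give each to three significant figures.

Mixed DO = (3.21×7.85 + 0.369×2.03)/(3.21+0.369) = 25.95/3.579 = 7.250 mg/L.
Mixed L₀ = (3.21×1.07 + 0.369×76.6)/(3.579) = 31.70/3.579 = 8.857 mg/L.
Initial deficit D₀ = C_s − DO₀ = 8.84 − 7.250 = 1.590 mg/L.
t_c = (1/0.5910) ln[(0.845/0.254)(1 − 1.590×0.5910/(0.254×8.857))] = 1.692 × ln(1.937) = 1.119 d.
D_c = (0.254/0.845) × 8.857 × e^(−0.254×1.119) = 0.3006 × 8.857 × 0.7526 = 2.004 mg/L.
Minimum DO = 8.84 − 2.004 = 6.836 mg/L.

t_c ≈ 1.12 d; minimum DO ≈ 6.84 mg/L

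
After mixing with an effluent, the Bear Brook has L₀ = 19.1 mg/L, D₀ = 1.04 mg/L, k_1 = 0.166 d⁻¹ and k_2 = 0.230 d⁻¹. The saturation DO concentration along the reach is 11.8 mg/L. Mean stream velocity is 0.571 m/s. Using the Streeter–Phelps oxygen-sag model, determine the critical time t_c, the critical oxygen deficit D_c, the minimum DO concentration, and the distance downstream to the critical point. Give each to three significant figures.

t_c ≈ 4.76 d; D_c ≈ 6.25 mg/L; min DO ≈ 5.55 mg/L; x_c ≈ 235 km

t_c = [1/(k_2−k_1)] ln[(k_2/k_1)(1 − D₀(k_2−k_1)/(k_1 L₀))]
= [1/(0.230−0.166)] ln[(0.230/0.166)(1 − 1.04×0.06400/(0.166×19.1))]
= (1/0.06400) ln[1.386 × 0.9790] = 15.62 × ln(1.356) = 15.62 × 0.3049 = 4.764 d.
D_c = (k_1/k_2) L₀ e^(−k_1 t_c) = (0.166/0.230) × 19.1 × e^(−0.166×4.764) = 0.7217 × 19.1 × 0.4535 = 6.252 mg/L.
Minimum DO = C_s − D_c = 11.8 − 6.252 = 5.548 mg/L.
x_c = v t_c = 0.571 m/s × 4.764 d × 86400 s/d = 235000 m ≈ 235 km.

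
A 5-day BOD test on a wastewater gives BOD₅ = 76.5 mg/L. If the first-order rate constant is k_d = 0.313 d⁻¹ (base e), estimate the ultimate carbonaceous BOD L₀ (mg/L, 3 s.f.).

L₀ ≈ 96.7 mg/L

BOD₅ = L₀(1 − e^(−5k_d)) ⇒ L₀ = BOD₅ / (1 − e^(−5×0.313))
= 76.5 / (1 − 0.2091) = 76.5 / 0.7909 = 96.72 mg/L.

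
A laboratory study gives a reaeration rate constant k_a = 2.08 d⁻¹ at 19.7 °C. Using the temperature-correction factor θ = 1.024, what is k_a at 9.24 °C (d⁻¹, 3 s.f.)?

k_a ≈ 1.62 d⁻¹

k_a(T₂) = k_a(T₁) · θ^(T₂−T₁) = 2.08 × 1.024^(9.24−19.7)
= 2.08 × 1.024^-10.5 = 2.08 × 0.7803 = 1.623 d⁻¹.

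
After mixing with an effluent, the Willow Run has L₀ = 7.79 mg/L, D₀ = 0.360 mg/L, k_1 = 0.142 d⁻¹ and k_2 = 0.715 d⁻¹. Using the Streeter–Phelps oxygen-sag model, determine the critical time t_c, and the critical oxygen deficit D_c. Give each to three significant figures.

t_c = [1/(k_2−k_1)] ln[(k_2/k_1)(1 − D₀(k_2−k_1)/(k_1 L₀))]
= [1/(0.715−0.142)] ln[(0.715/0.142)(1 − 0.360×0.5730/(0.142×7.79))]
= (1/0.5730) ln[5.035 × 0.8135] = 1.745 × ln(4.096) = 1.745 × 1.410 = 2.461 d.
L(t_c) = L₀ e^(−k_1 t_c) = 7.79 × 0.7051 = 5.493 mg/L, and at the critical point k_2 D_c = k_1 L, so D_c = (0.142/0.715) × 5.493 = 1.091 mg/L.

t_c ≈ 2.46 d; D_c ≈ 1.09 mg/L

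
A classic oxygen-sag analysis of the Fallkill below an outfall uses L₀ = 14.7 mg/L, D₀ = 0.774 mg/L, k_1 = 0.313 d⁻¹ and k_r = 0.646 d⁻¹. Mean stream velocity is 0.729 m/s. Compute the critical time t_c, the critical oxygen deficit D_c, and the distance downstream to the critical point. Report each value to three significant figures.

With k_r/k_1 = 2.064 and 1 − D₀(k_r−k_1)/(k_1 L₀) = 0.9440,
t_c = ln(2.064 × 0.9440) / (0.646 − 0.313) = ln(1.948) / 0.3330 = 0.6669/0.3330 = 2.003 d.
L(t_c) = L₀ e^(−k_1 t_c) = 14.7 × 0.5342 = 7.853 mg/L, and at the critical point k_r D_c = k_1 L, so D_c = (0.313/0.646) × 7.853 = 3.805 mg/L.
x_c = v t_c = 0.729 m/s × 2.003 d × 86400 s/d = 126200 m ≈ 126 km.

t_c ≈ 2.00 d; D_c ≈ 3.81 mg/L; x_c ≈ 126 km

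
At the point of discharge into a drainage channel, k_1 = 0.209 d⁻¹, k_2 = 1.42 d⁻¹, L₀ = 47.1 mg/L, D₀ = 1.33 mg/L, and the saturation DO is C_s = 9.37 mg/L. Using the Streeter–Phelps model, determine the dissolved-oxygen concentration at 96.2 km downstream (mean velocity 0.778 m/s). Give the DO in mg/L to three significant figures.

Travel time t = x/v = 96.2 km / (0.778 m/s) = 96200 m / 0.778 m/s = 123700 s = 1.431 d.
k_1 L₀/(k_2−k_1) = 0.209×47.1/(1.42−0.209) = 9.844/1.211 = 8.129 mg/L.
e^(−k_1 t) = e^(−0.209×1.431) = 0.7415; e^(−k_2 t) = e^(−1.42×1.431) = 0.1310.
D = 8.129 × (0.7415 − 0.1310) + 1.33 × 0.1310 = 4.962 + 0.1743 = 5.136 mg/L.
DO = C_s − D = 9.37 − 5.136 = 4.234 mg/L.

DO ≈ 4.23 mg/L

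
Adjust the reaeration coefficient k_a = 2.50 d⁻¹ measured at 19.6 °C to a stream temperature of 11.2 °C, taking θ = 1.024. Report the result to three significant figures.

k_a(T₂) = k_a(T₁) · θ^(T₂−T₁) = 2.50 × 1.024^(11.2−19.6)
= 2.50 × 1.024^-8.40 = 2.50 × 0.8194 = 2.048 d⁻¹.

k_a ≈ 2.05 d⁻¹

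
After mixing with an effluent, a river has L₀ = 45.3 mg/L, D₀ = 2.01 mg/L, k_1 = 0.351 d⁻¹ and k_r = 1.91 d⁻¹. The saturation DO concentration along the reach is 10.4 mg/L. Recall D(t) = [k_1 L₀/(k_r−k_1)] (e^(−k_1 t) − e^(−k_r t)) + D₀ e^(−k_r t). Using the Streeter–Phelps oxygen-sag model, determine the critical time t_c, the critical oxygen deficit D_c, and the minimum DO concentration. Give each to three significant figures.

t_c ≈ 0.946 d; D_c ≈ 5.97 mg/L; min DO ≈ 4.43 mg/L

t_c = [1/(k_r−k_1)] ln[(k_r/k_1)(1 − D₀(k_r−k_1)/(k_1 L₀))]
= [1/(1.91−0.351)] ln[(1.91/0.351)(1 − 2.01×1.559/(0.351×45.3))]
= (1/1.559) ln[5.442 × 0.8029] = 0.6414 × ln(4.369) = 0.6414 × 1.475 = 0.9458 d.
D_c = (k_1/k_r) L₀ e^(−k_1 t_c) = (0.351/1.91) × 45.3 × e^(−0.351×0.9458) = 0.1838 × 45.3 × 0.7175 = 5.973 mg/L.
Minimum DO = C_s − D_c = 10.4 − 5.973 = 4.427 mg/L.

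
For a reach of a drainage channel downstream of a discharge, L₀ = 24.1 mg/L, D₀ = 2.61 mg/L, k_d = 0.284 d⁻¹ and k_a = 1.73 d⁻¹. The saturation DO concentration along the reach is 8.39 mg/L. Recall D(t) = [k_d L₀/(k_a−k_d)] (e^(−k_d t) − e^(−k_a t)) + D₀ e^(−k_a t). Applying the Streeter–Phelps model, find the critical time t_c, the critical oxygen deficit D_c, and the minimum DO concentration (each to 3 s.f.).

t_c ≈ 0.695 d; D_c ≈ 3.25 mg/L; min DO ≈ 5.14 mg/L

t_c = [1/(k_a−k_d)] ln[(k_a/k_d)(1 − D₀(k_a−k_d)/(k_d L₀))]
= [1/(1.73−0.284)] ln[(1.73/0.284)(1 − 2.61×1.446/(0.284×24.1))]
= (1/1.446) ln[6.092 × 0.4486] = 0.6916 × ln(2.733) = 0.6916 × 1.005 = 0.6952 d.
D_c = (k_d/k_a) L₀ e^(−k_d t_c) = (0.284/1.73) × 24.1 × e^(−0.284×0.6952) = 0.1642 × 24.1 × 0.8208 = 3.247 mg/L.
Minimum DO = C_s − D_c = 8.39 − 3.247 = 5.143 mg/L.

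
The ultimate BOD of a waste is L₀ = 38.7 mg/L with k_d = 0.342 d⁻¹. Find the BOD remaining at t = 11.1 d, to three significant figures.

L_t = L₀ e^(−k_d t) = 38.7 × e^(−0.342×11.1) = 38.7 × 0.02246 = 0.8690 mg/L.

L ≈ 0.869 mg/L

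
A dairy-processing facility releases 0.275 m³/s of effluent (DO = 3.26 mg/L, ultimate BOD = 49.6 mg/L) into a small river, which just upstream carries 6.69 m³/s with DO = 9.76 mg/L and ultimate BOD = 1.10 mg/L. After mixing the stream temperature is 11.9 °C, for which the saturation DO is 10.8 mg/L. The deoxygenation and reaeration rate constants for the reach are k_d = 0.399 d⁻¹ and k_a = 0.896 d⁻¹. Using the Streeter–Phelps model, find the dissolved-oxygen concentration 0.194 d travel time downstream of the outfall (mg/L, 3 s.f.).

DO ≈ 9.50 mg/L

Mixed DO = (6.69×9.76 + 0.275×3.26)/(6.69+0.275) = 66.19/6.965 = 9.503 mg/L.
Mixed L₀ = (6.69×1.10 + 0.275×49.6)/(6.965) = 21.00/6.965 = 3.015 mg/L.
Initial deficit D₀ = C_s − DO₀ = 10.8 − 9.503 = 1.297 mg/L.
D(0.194) = [0.399×3.015/(0.896−0.399)](e^(−0.399×0.194) − e^(−0.896×0.194)) + 1.297 e^(−0.896×0.194)
= 2.420 × (0.9255 − 0.8404) + 1.297 × 0.8404 = 1.296 mg/L.
DO = 10.8 − 1.296 = 9.504 mg/L.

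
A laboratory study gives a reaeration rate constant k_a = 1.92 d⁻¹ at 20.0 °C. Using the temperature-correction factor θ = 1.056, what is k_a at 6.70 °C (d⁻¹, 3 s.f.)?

k_a(T₂) = k_a(T₁) · θ^(T₂−T₁) = 1.92 × 1.056^(6.70−20.0)
= 1.92 × 1.056^-13.3 = 1.92 × 0.4845 = 0.9302 d⁻¹.

k_a ≈ 0.930 d⁻¹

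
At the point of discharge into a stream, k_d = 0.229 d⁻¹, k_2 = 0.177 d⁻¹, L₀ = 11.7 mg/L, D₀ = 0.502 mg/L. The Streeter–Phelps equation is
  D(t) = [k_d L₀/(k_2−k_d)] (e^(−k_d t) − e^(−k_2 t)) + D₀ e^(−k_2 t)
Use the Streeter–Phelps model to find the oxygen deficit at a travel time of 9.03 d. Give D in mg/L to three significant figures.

D ≈ 4.01 mg/L

k_d L₀/(k_2−k_d) = 0.229×11.7/(0.177−0.229) = 2.679/-0.05200 = -51.52 mg/L.
e^(−k_d t) = e^(−0.229×9.030) = 0.1265; e^(−k_2 t) = e^(−0.177×9.030) = 0.2022.
D = -51.52 × (0.1265 − 0.2022) + 0.502 × 0.2022 = 3.905 + 0.1015 = 4.006 mg/L.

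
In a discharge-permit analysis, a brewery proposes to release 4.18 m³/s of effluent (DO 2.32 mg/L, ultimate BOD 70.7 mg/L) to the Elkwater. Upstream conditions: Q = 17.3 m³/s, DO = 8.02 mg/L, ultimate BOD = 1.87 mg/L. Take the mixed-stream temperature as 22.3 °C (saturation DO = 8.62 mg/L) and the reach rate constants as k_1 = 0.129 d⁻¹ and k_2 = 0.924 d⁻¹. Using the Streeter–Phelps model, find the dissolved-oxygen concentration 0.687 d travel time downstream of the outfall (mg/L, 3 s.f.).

DO ≈ 6.76 mg/L

Mixed DO = (17.3×8.02 + 4.18×2.32)/(17.3+4.18) = 148.4/21.48 = 6.911 mg/L.
Mixed L₀ = (17.3×1.87 + 4.18×70.7)/(21.48) = 327.9/21.48 = 15.26 mg/L.
Initial deficit D₀ = C_s − DO₀ = 8.62 − 6.911 = 1.709 mg/L.
D(0.687) = [0.129×15.26/(0.924−0.129)](e^(−0.129×0.687) − e^(−0.924×0.687)) + 1.709 e^(−0.924×0.687)
= 2.477 × (0.9152 − 0.5300) + 1.709 × 0.5300 = 1.860 mg/L.
DO = 8.62 − 1.860 = 6.760 mg/L.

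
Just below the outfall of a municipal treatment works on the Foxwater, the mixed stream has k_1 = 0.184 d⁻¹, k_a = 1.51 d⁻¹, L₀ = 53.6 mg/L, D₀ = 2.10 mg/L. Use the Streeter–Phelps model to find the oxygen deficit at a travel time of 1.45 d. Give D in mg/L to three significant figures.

k_1 L₀/(k_a−k_1) = 0.184×53.6/(1.51−0.184) = 9.862/1.326 = 7.438 mg/L.
e^(−k_1 t) = e^(−0.184×1.450) = 0.7658; e^(−k_a t) = e^(−1.51×1.450) = 0.1120.
D = 7.438 × (0.7658 − 0.1120) + 2.10 × 0.1120 = 4.863 + 0.2351 = 5.098 mg/L.

D ≈ 5.10 mg/L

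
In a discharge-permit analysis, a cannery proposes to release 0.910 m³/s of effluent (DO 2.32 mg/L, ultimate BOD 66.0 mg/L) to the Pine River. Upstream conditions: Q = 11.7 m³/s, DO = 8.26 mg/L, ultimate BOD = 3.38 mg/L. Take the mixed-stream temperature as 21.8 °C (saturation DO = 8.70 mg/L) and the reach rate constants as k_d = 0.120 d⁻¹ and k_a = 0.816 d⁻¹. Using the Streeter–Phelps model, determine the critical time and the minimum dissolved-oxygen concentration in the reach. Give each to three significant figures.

Mixed DO = (11.7×8.26 + 0.910×2.32)/(11.7+0.910) = 98.75/12.61 = 7.831 mg/L.
Mixed L₀ = (11.7×3.38 + 0.910×66.0)/(12.61) = 99.61/12.61 = 7.899 mg/L.
Initial deficit D₀ = C_s − DO₀ = 8.70 − 7.831 = 0.8687 mg/L.
t_c = (1/0.6960) ln[(0.816/0.120)(1 − 0.8687×0.6960/(0.120×7.899))] = 1.437 × ln(2.463) = 1.295 d.
D_c = (0.120/0.816) × 7.899 × e^(−0.120×1.295) = 0.1471 × 7.899 × 0.8561 = 0.9944 mg/L.
Minimum DO = 8.70 − 0.9944 = 7.706 mg/L.

t_c ≈ 1.29 d; minimum DO ≈ 7.71 mg/L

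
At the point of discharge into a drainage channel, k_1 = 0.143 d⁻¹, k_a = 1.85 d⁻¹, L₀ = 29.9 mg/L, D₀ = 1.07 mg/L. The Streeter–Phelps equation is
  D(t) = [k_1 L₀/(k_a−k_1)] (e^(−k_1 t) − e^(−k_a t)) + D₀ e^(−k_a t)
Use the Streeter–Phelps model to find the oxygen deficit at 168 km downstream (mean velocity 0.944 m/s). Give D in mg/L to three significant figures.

Travel time t = x/v = 168 km / (0.944 m/s) = 168000 m / 0.944 m/s = 178000 s = 2.060 d.
k_1 L₀/(k_a−k_1) = 0.143×29.9/(1.85−0.143) = 4.276/1.707 = 2.505 mg/L.
e^(−k_1 t) = e^(−0.143×2.060) = 0.7449; e^(−k_a t) = e^(−1.85×2.060) = 0.02213.
D = 2.505 × (0.7449 − 0.02213) + 1.07 × 0.02213 = 1.810 + 0.02368 = 1.834 mg/L.

D ≈ 1.83 mg/L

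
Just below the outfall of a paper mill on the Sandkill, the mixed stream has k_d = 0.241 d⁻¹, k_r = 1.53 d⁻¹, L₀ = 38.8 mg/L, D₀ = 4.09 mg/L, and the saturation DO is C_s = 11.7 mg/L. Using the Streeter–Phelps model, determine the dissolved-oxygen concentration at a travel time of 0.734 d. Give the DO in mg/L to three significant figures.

DO ≈ 6.65 mg/L

k_d L₀/(k_r−k_d) = 0.241×38.8/(1.53−0.241) = 9.351/1.289 = 7.254 mg/L.
e^(−k_d t) = e^(−0.241×0.7340) = 0.8379; e^(−k_r t) = e^(−1.53×0.7340) = 0.3253.
D = 7.254 × (0.8379 − 0.3253) + 4.09 × 0.3253 = 3.718 + 1.330 = 5.049 mg/L.
DO = C_s − D = 11.7 − 5.049 = 6.651 mg/L.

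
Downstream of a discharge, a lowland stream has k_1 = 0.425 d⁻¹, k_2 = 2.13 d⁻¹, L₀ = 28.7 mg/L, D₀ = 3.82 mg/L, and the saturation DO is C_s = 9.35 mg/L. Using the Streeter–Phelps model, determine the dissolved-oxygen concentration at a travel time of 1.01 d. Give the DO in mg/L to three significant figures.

k_1 L₀/(k_2−k_1) = 0.425×28.7/(2.13−0.425) = 12.20/1.705 = 7.154 mg/L.
e^(−k_1 t) = e^(−0.425×1.010) = 0.6510; e^(−k_2 t) = e^(−2.13×1.010) = 0.1163.
D = 7.154 × (0.6510 − 0.1163) + 3.82 × 0.1163 = 3.825 + 0.4444 = 4.269 mg/L.
DO = C_s − D = 9.35 − 4.269 = 5.081 mg/L.

DO ≈ 5.08 mg/L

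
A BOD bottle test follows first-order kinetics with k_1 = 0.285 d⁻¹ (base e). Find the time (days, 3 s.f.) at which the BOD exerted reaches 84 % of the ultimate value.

t ≈ 6.43 d

y/L₀ = 1 − e^(−k_1 t) = 0.84 ⇒ e^(−k_1 t) = 0.160
t = −ln(0.160) / 0.285 = 1.833 / 0.285 = 6.430 d.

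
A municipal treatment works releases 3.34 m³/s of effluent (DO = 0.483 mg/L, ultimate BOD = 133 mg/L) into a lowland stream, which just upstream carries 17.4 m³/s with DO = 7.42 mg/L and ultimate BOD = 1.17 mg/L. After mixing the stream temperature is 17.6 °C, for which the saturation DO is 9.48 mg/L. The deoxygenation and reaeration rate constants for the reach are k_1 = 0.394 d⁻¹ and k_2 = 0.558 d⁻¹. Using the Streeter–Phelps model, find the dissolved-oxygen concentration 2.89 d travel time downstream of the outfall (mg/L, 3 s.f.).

Mixed DO = (17.4×7.42 + 3.34×0.483)/(17.4+3.34) = 130.7/20.74 = 6.303 mg/L.
Mixed L₀ = (17.4×1.17 + 3.34×133)/(20.74) = 464.6/20.74 = 22.40 mg/L.
Initial deficit D₀ = C_s − DO₀ = 9.48 − 6.303 = 3.177 mg/L.
D(2.89) = [0.394×22.40/(0.558−0.394)](e^(−0.394×2.89) − e^(−0.558×2.89)) + 3.177 e^(−0.558×2.89)
= 53.81 × (0.3202 − 0.1994) + 3.177 × 0.1994 = 7.139 mg/L.
DO = 9.48 − 7.139 = 2.341 mg/L.

DO ≈ 2.34 mg/L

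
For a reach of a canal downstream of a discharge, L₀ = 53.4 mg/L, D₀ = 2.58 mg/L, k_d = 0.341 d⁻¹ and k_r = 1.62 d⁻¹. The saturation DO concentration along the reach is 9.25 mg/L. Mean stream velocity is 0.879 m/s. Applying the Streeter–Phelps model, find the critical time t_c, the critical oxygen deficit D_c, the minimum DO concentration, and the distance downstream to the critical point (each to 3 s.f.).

At the critical point dD/dt = 0, so k_d L₀ e^(−k_d t) = k_r D. Substituting D(t) from the Streeter–Phelps equation and solving for t gives
t_c = ln[(k_r/k_d)(1 − D₀(k_r−k_d)/(k_d L₀))] / (k_r−k_d).
Here k_r−k_d = 1.279 d⁻¹ and 1 − D₀(k_r−k_d)/(k_d L₀) = 1 − 2.58×1.279/(0.341×53.4) = 0.8188, so
t_c = ln(4.751 × 0.8188) / 1.279 = 1.358 / 1.279 = 1.062 d.
D_c = (k_d/k_r) L₀ e^(−k_d t_c) = (0.341/1.62) × 53.4 × e^(−0.341×1.062) = 0.2105 × 53.4 × 0.6962 = 7.825 mg/L.
Minimum DO = C_s − D_c = 9.25 − 7.825 = 1.425 mg/L.
x_c = v t_c = 0.879 m/s × 1.062 d × 86400 s/d = 80660 m ≈ 80.7 km.

t_c ≈ 1.06 d; D_c ≈ 7.83 mg/L; min DO ≈ 1.42 mg/L; x_c ≈ 80.7 km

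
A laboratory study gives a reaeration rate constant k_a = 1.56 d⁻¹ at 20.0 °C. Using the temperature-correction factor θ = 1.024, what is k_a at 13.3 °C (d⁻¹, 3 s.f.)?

k_a(T₂) = k_a(T₁) · θ^(T₂−T₁) = 1.56 × 1.024^(13.3−20.0)
= 1.56 × 1.024^-6.70 = 1.56 × 0.8531 = 1.331 d⁻¹.

k_a ≈ 1.33 d⁻¹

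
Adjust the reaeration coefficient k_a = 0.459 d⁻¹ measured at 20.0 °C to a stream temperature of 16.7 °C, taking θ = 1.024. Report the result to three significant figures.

k_a ≈ 0.424 d⁻¹

k_a(T₂) = k_a(T₁) · θ^(T₂−T₁) = 0.459 × 1.024^(16.7−20.0)
= 0.459 × 1.024^-3.30 = 0.459 × 0.9247 = 0.4244 d⁻¹.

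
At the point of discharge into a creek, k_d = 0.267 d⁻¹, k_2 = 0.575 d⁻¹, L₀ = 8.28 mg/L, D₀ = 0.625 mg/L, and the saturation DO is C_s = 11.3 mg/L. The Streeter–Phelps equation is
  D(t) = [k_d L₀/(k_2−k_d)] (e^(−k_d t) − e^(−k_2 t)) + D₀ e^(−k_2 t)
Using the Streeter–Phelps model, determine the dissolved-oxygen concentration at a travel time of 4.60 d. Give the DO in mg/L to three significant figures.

k_d L₀/(k_2−k_d) = 0.267×8.28/(0.575−0.267) = 2.211/0.3080 = 7.178 mg/L.
e^(−k_d t) = e^(−0.267×4.600) = 0.2928; e^(−k_2 t) = e^(−0.575×4.600) = 0.07101.
D = 7.178 × (0.2928 − 0.07101) + 0.625 × 0.07101 = 1.592 + 0.04438 = 1.637 mg/L.
DO = C_s − D = 11.3 − 1.637 = 9.663 mg/L.

DO ≈ 9.66 mg/L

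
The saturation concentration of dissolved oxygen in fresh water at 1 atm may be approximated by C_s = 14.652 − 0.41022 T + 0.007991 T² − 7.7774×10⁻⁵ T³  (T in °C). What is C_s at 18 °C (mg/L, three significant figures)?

C_s = 14.652 − 0.41022×18 + 0.007991×18² − 7.7774×10⁻⁵×18³ = 9.404 mg/L.

C_s ≈ 9.40 mg/L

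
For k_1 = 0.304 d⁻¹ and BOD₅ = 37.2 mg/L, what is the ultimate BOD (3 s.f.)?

BOD₅ = L₀(1 − e^(−5k_1)) ⇒ L₀ = BOD₅ / (1 − e^(−5×0.304))
= 37.2 / (1 − 0.2187) = 37.2 / 0.7813 = 47.61 mg/L.

L₀ ≈ 47.6 mg/L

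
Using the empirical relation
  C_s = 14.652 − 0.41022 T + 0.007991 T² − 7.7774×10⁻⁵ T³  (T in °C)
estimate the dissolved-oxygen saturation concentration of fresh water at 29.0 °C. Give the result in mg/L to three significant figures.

C_s ≈ 7.58 mg/L

C_s = 14.652 − 0.41022×29.0 + 0.007991×29.0² − 7.7774×10⁻⁵×29.0³ = 7.579 mg/L.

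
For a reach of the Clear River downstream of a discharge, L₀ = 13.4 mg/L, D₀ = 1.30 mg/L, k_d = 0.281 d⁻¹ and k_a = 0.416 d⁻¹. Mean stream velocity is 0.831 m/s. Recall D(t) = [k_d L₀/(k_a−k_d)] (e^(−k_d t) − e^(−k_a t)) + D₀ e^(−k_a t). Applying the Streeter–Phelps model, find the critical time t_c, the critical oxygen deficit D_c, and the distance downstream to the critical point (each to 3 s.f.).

With k_a/k_d = 1.480 and 1 − D₀(k_a−k_d)/(k_d L₀) = 0.9534,
t_c = ln(1.480 × 0.9534) / (0.416 − 0.281) = ln(1.411) / 0.1350 = 0.3446/0.1350 = 2.553 d.
L(t_c) = L₀ e^(−k_d t_c) = 13.4 × 0.4881 = 6.540 mg/L, and at the critical point k_a D_c = k_d L, so D_c = (0.281/0.416) × 6.540 = 4.418 mg/L.
x_c = v t_c = 0.831 m/s × 2.553 d × 86400 s/d = 183300 m ≈ 183 km.

t_c ≈ 2.55 d; D_c ≈ 4.42 mg/L; x_c ≈ 183 km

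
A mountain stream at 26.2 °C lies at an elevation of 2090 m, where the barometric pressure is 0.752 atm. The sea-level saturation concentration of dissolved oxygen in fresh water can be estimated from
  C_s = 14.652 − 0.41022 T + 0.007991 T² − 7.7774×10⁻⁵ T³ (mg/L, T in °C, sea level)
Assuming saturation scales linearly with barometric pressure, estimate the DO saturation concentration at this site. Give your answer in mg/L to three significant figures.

At sea level: C_s = 14.652 − 0.41022×26.2 + 0.007991×26.2² − 7.7774×10⁻⁵×26.2³ = 7.991 mg/L.
Pressure correction: C_s' = 7.991 × 0.752 = 6.009 mg/L.

C_s ≈ 6.01 mg/L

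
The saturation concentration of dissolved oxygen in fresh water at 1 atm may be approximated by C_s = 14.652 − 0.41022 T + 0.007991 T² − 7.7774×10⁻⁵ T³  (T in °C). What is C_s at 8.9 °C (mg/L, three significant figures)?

C_s ≈ 11.6 mg/L

C_s = 14.652 − 0.41022×8.9 + 0.007991×8.9² − 7.7774×10⁻⁵×8.9³ = 11.58 mg/L.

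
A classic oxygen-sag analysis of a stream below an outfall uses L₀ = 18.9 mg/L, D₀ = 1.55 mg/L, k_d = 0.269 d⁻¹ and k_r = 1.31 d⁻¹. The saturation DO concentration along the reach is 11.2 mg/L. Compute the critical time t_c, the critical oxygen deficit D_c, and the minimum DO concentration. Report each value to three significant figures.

With k_r/k_d = 4.870 and 1 − D₀(k_r−k_d)/(k_d L₀) = 0.6826,
t_c = ln(4.870 × 0.6826) / (1.31 − 0.269) = ln(3.324) / 1.041 = 1.201/1.041 = 1.154 d.
L(t_c) = L₀ e^(−k_d t_c) = 18.9 × 0.7331 = 13.86 mg/L, and at the critical point k_r D_c = k_d L, so D_c = (0.269/1.31) × 13.86 = 2.845 mg/L.
Minimum DO = C_s − D_c = 11.2 − 2.845 = 8.355 mg/L.

t_c ≈ 1.15 d; D_c ≈ 2.85 mg/L; min DO ≈ 8.35 mg/L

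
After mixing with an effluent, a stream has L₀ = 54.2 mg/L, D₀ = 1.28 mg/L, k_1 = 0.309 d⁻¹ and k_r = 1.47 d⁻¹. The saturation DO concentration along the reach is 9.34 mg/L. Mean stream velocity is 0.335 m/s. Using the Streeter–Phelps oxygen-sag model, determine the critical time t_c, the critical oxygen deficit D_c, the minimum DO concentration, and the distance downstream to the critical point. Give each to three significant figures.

t_c ≈ 1.26 d; D_c ≈ 7.71 mg/L; min DO ≈ 1.63 mg/L; x_c ≈ 36.6 km

At the critical point dD/dt = 0, so k_1 L₀ e^(−k_1 t) = k_r D. Substituting D(t) from the Streeter–Phelps equation and solving for t gives
t_c = ln[(k_r/k_1)(1 − D₀(k_r−k_1)/(k_1 L₀))] / (k_r−k_1).
Here k_r−k_1 = 1.161 d⁻¹ and 1 − D₀(k_r−k_1)/(k_1 L₀) = 1 − 1.28×1.161/(0.309×54.2) = 0.9113, so
t_c = ln(4.757 × 0.9113) / 1.161 = 1.467 / 1.161 = 1.263 d.
D_c = (k_1/k_r) L₀ e^(−k_1 t_c) = (0.309/1.47) × 54.2 × e^(−0.309×1.263) = 0.2102 × 54.2 × 0.6768 = 7.711 mg/L.
Minimum DO = C_s − D_c = 9.34 − 7.711 = 1.629 mg/L.
x_c = v t_c = 0.335 m/s × 1.263 d × 86400 s/d = 36570 m ≈ 36.6 km.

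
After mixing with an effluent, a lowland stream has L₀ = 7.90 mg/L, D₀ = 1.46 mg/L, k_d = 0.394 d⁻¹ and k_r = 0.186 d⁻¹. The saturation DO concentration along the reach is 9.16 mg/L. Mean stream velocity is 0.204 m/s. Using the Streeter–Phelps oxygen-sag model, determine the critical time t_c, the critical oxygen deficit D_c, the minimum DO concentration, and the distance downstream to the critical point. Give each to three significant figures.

At the critical point dD/dt = 0, so k_d L₀ e^(−k_d t) = k_r D. Substituting D(t) from the Streeter–Phelps equation and solving for t gives
t_c = ln[(k_r/k_d)(1 − D₀(k_r−k_d)/(k_d L₀))] / (k_r−k_d).
Here k_r−k_d = -0.2080 d⁻¹ and 1 − D₀(k_r−k_d)/(k_d L₀) = 1 − 1.46×-0.2080/(0.394×7.90) = 1.098, so
t_c = ln(0.4721 × 1.098) / -0.2080 = -0.6575 / -0.2080 = 3.161 d.
L(t_c) = L₀ e^(−k_d t_c) = 7.90 × 0.2878 = 2.274 mg/L, and at the critical point k_r D_c = k_d L, so D_c = (0.394/0.186) × 2.274 = 4.816 mg/L.
Minimum DO = C_s − D_c = 9.16 − 4.816 = 4.344 mg/L.
x_c = v t_c = 0.204 m/s × 3.161 d × 86400 s/d = 55720 m ≈ 55.7 km.

t_c ≈ 3.16 d; D_c ≈ 4.82 mg/L; min DO ≈ 4.34 mg/L; x_c ≈ 55.7 km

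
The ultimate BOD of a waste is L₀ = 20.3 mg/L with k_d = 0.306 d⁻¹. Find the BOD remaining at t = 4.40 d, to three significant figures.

L_t = L₀ e^(−k_d t) = 20.3 × e^(−0.306×4.40) = 20.3 × 0.2602 = 5.282 mg/L.

L ≈ 5.28 mg/L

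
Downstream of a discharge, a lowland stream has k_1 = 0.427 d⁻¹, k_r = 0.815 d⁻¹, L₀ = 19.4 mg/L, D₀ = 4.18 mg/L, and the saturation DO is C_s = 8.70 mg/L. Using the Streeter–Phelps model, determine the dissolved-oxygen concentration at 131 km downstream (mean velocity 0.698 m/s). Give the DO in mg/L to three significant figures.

Travel time t = x/v = 131 km / (0.698 m/s) = 131000 m / 0.698 m/s = 187700 s = 2.172 d.
k_1 L₀/(k_r−k_1) = 0.427×19.4/(0.815−0.427) = 8.284/0.3880 = 21.35 mg/L.
e^(−k_1 t) = e^(−0.427×2.172) = 0.3955; e^(−k_r t) = e^(−0.815×2.172) = 0.1703.
D = 21.35 × (0.3955 − 0.1703) + 4.18 × 0.1703 = 4.809 + 0.7117 = 5.521 mg/L.
DO = C_s − D = 8.70 − 5.521 = 3.179 mg/L.

DO ≈ 3.18 mg/L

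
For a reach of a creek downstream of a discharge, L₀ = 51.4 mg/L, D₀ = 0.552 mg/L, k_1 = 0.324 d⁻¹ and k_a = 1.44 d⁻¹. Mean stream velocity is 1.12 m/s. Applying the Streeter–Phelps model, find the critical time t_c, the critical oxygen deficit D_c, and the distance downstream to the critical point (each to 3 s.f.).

t_c = [1/(k_a−k_1)] ln[(k_a/k_1)(1 − D₀(k_a−k_1)/(k_1 L₀))]
= [1/(1.44−0.324)] ln[(1.44/0.324)(1 − 0.552×1.116/(0.324×51.4))]
= (1/1.116) ln[4.444 × 0.9630] = 0.8961 × ln(4.280) = 0.8961 × 1.454 = 1.303 d.
D_c = (k_1/k_a) L₀ e^(−k_1 t_c) = (0.324/1.44) × 51.4 × e^(−0.324×1.303) = 0.2250 × 51.4 × 0.6557 = 7.583 mg/L.
x_c = v t_c = 1.12 m/s × 1.303 d × 86400 s/d = 126100 m ≈ 126 km.

t_c ≈ 1.30 d; D_c ≈ 7.58 mg/L; x_c ≈ 126 km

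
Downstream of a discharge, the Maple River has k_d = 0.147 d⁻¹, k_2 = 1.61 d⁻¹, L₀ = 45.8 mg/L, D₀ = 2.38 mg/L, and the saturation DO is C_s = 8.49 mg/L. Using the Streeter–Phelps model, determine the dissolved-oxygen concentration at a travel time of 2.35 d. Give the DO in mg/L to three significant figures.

DO ≈ 5.28 mg/L

k_d L₀/(k_2−k_d) = 0.147×45.8/(1.61−0.147) = 6.733/1.463 = 4.602 mg/L.
e^(−k_d t) = e^(−0.147×2.350) = 0.7079; e^(−k_2 t) = e^(−1.61×2.350) = 0.02274.
D = 4.602 × (0.7079 − 0.02274) + 2.38 × 0.02274 = 3.153 + 0.05413 = 3.207 mg/L.
DO = C_s − D = 8.49 − 3.207 = 5.283 mg/L.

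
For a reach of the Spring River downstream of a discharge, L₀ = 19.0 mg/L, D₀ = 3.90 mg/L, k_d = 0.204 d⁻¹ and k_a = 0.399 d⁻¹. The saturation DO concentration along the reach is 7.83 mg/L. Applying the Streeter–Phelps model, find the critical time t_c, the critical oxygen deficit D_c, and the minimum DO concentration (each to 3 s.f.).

t_c ≈ 2.32 d; D_c ≈ 6.05 mg/L; min DO ≈ 1.78 mg/L

t_c = [1/(k_a−k_d)] ln[(k_a/k_d)(1 − D₀(k_a−k_d)/(k_d L₀))]
= [1/(0.399−0.204)] ln[(0.399/0.204)(1 − 3.90×0.1950/(0.204×19.0))]
= (1/0.1950) ln[1.956 × 0.8038] = 5.128 × ln(1.572) = 5.128 × 0.4524 = 2.320 d.
D_c = (k_d/k_a) L₀ e^(−k_d t_c) = (0.204/0.399) × 19.0 × e^(−0.204×2.320) = 0.5113 × 19.0 × 0.6229 = 6.051 mg/L.
Minimum DO = C_s − D_c = 7.83 − 6.051 = 1.779 mg/L.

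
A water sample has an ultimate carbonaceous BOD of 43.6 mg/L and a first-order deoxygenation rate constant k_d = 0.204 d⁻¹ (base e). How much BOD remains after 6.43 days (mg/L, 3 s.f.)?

L ≈ 11.7 mg/L

L_t = L₀ e^(−k_d t) = 43.6 × e^(−0.204×6.43) = 43.6 × 0.2694 = 11.74 mg/L.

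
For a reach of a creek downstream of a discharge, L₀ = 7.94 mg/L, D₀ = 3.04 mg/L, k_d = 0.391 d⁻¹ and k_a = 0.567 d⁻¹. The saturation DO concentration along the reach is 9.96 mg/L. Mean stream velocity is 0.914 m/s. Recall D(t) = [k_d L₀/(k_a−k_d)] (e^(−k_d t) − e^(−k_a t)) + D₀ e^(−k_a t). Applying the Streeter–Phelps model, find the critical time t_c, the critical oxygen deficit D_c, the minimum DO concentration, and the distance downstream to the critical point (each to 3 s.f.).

t_c ≈ 1.04 d; D_c ≈ 3.65 mg/L; min DO ≈ 6.31 mg/L; x_c ≈ 81.9 km

With k_a/k_d = 1.450 and 1 − D₀(k_a−k_d)/(k_d L₀) = 0.8277,
t_c = ln(1.450 × 0.8277) / (0.567 − 0.391) = ln(1.200) / 0.1760 = 0.1825/0.1760 = 1.037 d.
L(t_c) = L₀ e^(−k_d t_c) = 7.94 × 0.6667 = 5.293 mg/L, and at the critical point k_a D_c = k_d L, so D_c = (0.391/0.567) × 5.293 = 3.650 mg/L.
Minimum DO = C_s − D_c = 9.96 − 3.650 = 6.310 mg/L.
x_c = v t_c = 0.914 m/s × 1.037 d × 86400 s/d = 81880 m ≈ 81.9 km.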